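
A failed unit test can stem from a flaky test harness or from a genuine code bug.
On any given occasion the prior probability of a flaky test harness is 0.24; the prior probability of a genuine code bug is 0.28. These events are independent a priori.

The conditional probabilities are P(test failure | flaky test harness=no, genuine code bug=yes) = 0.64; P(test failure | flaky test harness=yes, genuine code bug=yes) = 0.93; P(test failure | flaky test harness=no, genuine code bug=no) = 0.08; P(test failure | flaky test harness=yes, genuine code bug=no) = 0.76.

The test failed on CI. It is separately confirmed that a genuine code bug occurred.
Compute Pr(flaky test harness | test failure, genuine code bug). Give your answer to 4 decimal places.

Pr(flaky test harness | test failure, genuine code bug) ≈ 0.3145

Enumerate both values of flaky test harness and weight by the priors:
  P(test failure | genuine code bug) = 0.64·0.76 + 0.93·0.24
        = 0.486400 + 0.223200 = 0.709600
Keeping only the flaky test harness-present terms gives 0.223200, so
  P(flaky test harness | test failure, genuine code bug) = 0.223200 / 0.709600 ≈ 0.3145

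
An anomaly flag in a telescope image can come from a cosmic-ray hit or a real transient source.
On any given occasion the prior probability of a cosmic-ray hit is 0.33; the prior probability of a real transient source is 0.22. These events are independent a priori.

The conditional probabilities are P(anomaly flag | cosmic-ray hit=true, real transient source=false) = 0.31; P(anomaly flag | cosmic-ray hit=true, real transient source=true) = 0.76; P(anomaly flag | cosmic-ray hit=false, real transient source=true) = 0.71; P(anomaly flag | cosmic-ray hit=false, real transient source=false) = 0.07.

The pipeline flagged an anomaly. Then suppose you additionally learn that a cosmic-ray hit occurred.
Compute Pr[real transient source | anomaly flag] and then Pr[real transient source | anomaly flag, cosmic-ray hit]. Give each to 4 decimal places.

Pr[real transient source | anomaly flag] ≈ 0.5787; Pr[real transient source | anomaly flag, cosmic-ray hit] ≈ 0.4088

By total probability over the 4 (cosmic-ray hit, real transient source) configurations:
  P(anomaly flag) = 0.07·0.67·0.78 + 0.71·0.67·0.22 + 0.31·0.33·0.78 + 0.76·0.33·0.22
        = 0.036582 + 0.104654 + 0.079794 + 0.055176 = 0.276206
Configurations with real transient source contribute 0.159830, so
  P(real transient source | anomaly flag) = 0.159830 / 0.276206 ≈ 0.5787

Now also conditioning on cosmic-ray hit=true:
P(anomaly flag | cosmic-ray hit) = 0.31*0.78 + 0.76*0.22 = 0.241800 + 0.167200 = 0.409000
The real transient source-present share is 0.76*0.22 = 0.167200.
So P(real transient source | anomaly flag, cosmic-ray hit) = 0.167200/0.409000 ≈ 0.4088.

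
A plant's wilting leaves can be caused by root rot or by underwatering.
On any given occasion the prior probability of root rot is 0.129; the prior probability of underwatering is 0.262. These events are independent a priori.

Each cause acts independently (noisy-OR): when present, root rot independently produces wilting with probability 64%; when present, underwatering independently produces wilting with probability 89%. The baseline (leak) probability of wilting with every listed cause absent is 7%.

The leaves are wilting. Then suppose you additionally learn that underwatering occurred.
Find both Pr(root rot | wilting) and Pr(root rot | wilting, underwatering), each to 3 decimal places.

Under noisy-OR, P(wilting | causes) = 1 − (1−0.07)·∏(1−qᵢ) over the active causes.
P(wilting) = 0.07·0.871·0.738 + 0.8977·0.871·0.262 + 0.6652·0.129·0.738 + 0.963172·0.129·0.262 = 0.044996 + 0.204857 + 0.063328 + 0.032553 = 0.345734
Restricting to configurations with root rot present: 0.063328 + 0.032553 = 0.095881.
P(root rot | wilting) = 0.095881 / 0.345734 ≈ 0.277

Now condition on the additional information:
P(wilting | underwatering) = 0.8977·0.871 + 0.963172·0.129 = 0.781897 + 0.124249 = 0.906146
Restricting to configurations with root rot present: 0.963172·0.129 = 0.124249.
P(root rot | wilting, underwatering) = 0.124249 / 0.906146 ≈ 0.137

Pr(root rot | wilting) ≈ 0.277; Pr(root rot | wilting, underwatering) ≈ 0.137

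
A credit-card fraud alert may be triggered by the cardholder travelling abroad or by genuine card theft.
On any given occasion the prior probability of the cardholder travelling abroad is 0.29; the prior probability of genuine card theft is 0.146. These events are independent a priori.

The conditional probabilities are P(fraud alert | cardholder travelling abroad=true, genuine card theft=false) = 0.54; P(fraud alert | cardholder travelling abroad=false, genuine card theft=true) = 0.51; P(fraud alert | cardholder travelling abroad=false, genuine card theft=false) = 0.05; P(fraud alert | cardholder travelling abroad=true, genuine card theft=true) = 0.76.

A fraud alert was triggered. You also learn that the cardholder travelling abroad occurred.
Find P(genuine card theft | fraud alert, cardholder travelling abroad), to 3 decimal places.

P(genuine card theft | fraud alert, cardholder travelling abroad) ≈ 0.194

Weight on genuine card theft=true, given the evidence: 0.76·0.146 = 0.110960
Denominator P(fraud alert | cardholder travelling abroad): 0.54·0.854 + 0.76·0.146 = 0.572120
Posterior = 0.110960 / 0.572120 ≈ 0.194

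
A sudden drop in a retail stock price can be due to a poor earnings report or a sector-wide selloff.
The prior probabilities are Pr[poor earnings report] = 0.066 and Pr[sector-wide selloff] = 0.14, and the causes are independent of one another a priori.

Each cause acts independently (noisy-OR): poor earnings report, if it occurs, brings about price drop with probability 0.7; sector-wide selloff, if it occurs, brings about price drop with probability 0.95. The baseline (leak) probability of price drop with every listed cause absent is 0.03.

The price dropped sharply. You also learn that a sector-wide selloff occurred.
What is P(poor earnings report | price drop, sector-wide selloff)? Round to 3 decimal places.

Under noisy-OR, P(price drop | causes) = 1 − (1−0.03)·∏(1−qᵢ) over the active causes.
Weight on poor earnings report=true, given the evidence: 0.98545×0.066 = 0.065040
Normalizer over all consistent configurations: 0.9515×0.934 + 0.98545×0.066 = 0.953741
Posterior = 0.065040 / 0.953741 ≈ 0.068

P(poor earnings report | price drop, sector-wide selloff) ≈ 0.068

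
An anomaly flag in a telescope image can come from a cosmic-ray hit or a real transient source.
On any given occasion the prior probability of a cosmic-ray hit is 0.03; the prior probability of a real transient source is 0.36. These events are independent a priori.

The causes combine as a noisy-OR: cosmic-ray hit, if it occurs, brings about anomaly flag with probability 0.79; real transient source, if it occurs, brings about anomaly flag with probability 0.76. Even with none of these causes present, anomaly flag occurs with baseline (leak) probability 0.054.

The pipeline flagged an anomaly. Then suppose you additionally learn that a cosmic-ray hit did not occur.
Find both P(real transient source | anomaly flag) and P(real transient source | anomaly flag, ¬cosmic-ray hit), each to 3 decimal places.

Under noisy-OR, P(anomaly flag | causes) = 1 − (1−0.054)·∏(1−qᵢ) over the active causes.
P(anomaly flag) = 0.054×0.97×0.64 + 0.77296×0.97×0.36 + 0.80134×0.03×0.64 + 0.952322×0.03×0.36 = 0.033523 + 0.269918 + 0.015386 + 0.010285 = 0.329112
Restricting to configurations with real transient source present: 0.269918 + 0.010285 = 0.280203.
P(real transient source | anomaly flag) = 0.280203 / 0.329112 ≈ 0.851

With the extra evidence:
For the numerator, keep only real transient source=true terms: 0.77296·0.36 = 0.278266
Denominator P(anomaly flag | ¬cosmic-ray hit): 0.054·0.64 + 0.77296·0.36 = 0.312826
P(real transient source | anomaly flag, ¬cosmic-ray hit) = 0.278266/0.312826 ≈ 0.890
With cosmic-ray hit excluded, real transient source must carry more of the explanatory weight for the anomaly flag.

P(real transient source | anomaly flag) ≈ 0.851; P(real transient source | anomaly flag, ¬cosmic-ray hit) ≈ 0.890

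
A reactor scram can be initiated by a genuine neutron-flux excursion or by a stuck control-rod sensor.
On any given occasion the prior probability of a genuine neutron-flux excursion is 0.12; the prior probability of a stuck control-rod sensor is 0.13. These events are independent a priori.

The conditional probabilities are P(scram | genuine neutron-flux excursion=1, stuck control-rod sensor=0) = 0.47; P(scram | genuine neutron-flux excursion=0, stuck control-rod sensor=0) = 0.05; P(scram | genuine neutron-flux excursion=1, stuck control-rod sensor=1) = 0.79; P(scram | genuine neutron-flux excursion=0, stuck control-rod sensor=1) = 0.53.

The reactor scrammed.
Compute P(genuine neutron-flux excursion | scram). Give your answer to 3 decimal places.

Numerator (weight on configurations with genuine neutron-flux excursion): 0.049068 + 0.012324 = 0.061392
Denominator P(scram): 0.05*0.88*0.87 + 0.53*0.88*0.13 + 0.47*0.12*0.87 + 0.79*0.12*0.13 = 0.160304
P(genuine neutron-flux excursion | scram) = 0.061392/0.160304 ≈ 0.383

P(genuine neutron-flux excursion | scram) ≈ 0.383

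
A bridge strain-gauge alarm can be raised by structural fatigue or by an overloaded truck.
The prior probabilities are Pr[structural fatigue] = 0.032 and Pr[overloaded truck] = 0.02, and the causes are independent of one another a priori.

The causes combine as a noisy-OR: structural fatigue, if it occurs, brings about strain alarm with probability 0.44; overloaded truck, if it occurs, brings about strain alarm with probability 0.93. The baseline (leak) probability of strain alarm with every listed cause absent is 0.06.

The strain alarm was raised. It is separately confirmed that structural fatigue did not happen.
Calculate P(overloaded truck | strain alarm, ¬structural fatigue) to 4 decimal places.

P(overloaded truck | strain alarm, ¬structural fatigue) ≈ 0.2411

Under noisy-OR, P(strain alarm | causes) = 1 − (1−0.06)·∏(1−qᵢ) over the active causes.
P(strain alarm | ¬structural fatigue) = 0.06×0.98 + 0.9342×0.02 = 0.058800 + 0.018684 = 0.077484
The overloaded truck-present share is 0.9342×0.02 = 0.018684.
So P(overloaded truck | strain alarm, ¬structural fatigue) = 0.018684/0.077484 ≈ 0.2411.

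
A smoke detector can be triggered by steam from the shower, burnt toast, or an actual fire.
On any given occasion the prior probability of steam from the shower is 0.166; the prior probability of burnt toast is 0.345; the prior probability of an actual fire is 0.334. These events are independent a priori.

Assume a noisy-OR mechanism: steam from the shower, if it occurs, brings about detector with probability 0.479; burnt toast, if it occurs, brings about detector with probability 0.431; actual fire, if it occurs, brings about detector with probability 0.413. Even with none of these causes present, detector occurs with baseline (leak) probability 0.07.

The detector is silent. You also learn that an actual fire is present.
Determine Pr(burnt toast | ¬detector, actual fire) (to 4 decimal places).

Pr(burnt toast | ¬detector, actual fire) ≈ 0.2306

Under noisy-OR, P(detector | causes) = 1 − (1−0.07)·∏(1−qᵢ) over the active causes.
For the numerator, keep only burnt toast=true terms: 0.089376 + 0.009268 = 0.098644
Normalizer over all consistent configurations: 0.54591*0.834*0.655 + 0.310623*0.834*0.345 + 0.284419*0.166*0.655 + 0.161834*0.166*0.345 = 0.427783
P(burnt toast | ¬detector, actual fire) = 0.098644/0.427783 ≈ 0.2306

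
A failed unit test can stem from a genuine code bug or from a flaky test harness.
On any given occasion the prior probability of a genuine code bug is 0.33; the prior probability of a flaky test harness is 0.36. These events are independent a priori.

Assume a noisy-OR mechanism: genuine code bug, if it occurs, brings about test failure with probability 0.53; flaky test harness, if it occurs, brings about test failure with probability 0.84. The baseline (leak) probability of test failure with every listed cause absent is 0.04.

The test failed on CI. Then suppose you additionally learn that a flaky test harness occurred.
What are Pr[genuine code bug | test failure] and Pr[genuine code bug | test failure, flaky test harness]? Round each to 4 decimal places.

Under noisy-OR, P(test failure | causes) = 1 − (1−0.04)·∏(1−qᵢ) over the active causes.
P(test failure) = 0.04*0.67*0.64 + 0.8464*0.67*0.36 + 0.5488*0.33*0.64 + 0.927808*0.33*0.36 = 0.017152 + 0.204152 + 0.115907 + 0.110224 = 0.447435
The genuine code bug-present share is 0.115907 + 0.110224 = 0.226131.
Hence the posterior is 0.226131/0.447435 ≈ 0.5054.

Now also conditioning on flaky test harness=true:
P(test failure | flaky test harness) = 0.8464*0.67 + 0.927808*0.33 = 0.567088 + 0.306177 = 0.873265
The genuine code bug-present share is 0.927808*0.33 = 0.306177.
P(genuine code bug | test failure, flaky test harness) = 0.306177 / 0.873265 ≈ 0.3506
This is intercausal reasoning (explaining away): once flaky test harness accounts for the test failure, genuine code bug becomes less likely.

Pr[genuine code bug | test failure] ≈ 0.5054; Pr[genuine code bug | test failure, flaky test harness] ≈ 0.3506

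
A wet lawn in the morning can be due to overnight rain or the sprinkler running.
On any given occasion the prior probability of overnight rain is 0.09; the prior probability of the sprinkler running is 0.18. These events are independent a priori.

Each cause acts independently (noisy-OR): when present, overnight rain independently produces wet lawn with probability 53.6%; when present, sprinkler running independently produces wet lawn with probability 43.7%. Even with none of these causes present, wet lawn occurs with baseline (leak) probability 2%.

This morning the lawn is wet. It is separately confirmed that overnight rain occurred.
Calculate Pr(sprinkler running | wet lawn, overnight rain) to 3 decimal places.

Pr(sprinkler running | wet lawn, overnight rain) ≈ 0.230

Under noisy-OR, P(wet lawn | causes) = 1 − (1−0.02)·∏(1−qᵢ) over the active causes.
Numerator (weight on configurations with sprinkler running): 0.743993·0.18 = 0.133919
Normalizer over all consistent configurations: 0.54528·0.82 + 0.743993·0.18 = 0.581049
P(sprinkler running | wet lawn, overnight rain) = 0.133919/0.581049 ≈ 0.230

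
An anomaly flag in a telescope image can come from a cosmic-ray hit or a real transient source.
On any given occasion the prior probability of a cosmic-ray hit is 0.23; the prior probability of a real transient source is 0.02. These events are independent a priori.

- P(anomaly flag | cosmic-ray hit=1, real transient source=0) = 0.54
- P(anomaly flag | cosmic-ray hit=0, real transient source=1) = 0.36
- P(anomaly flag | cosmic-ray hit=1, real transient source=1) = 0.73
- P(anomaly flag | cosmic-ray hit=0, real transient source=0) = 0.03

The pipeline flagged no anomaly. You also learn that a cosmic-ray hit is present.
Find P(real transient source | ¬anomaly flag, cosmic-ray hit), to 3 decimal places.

P(¬anomaly flag | cosmic-ray hit) = 0.46·0.98 + 0.27·0.02 = 0.450800 + 0.005400 = 0.456200
Of this, 0.005400 comes from 0.27·0.02 (the real transient source=true cases).
So P(real transient source | ¬anomaly flag, cosmic-ray hit) = 0.005400/0.456200 ≈ 0.012.

P(real transient source | ¬anomaly flag, cosmic-ray hit) ≈ 0.012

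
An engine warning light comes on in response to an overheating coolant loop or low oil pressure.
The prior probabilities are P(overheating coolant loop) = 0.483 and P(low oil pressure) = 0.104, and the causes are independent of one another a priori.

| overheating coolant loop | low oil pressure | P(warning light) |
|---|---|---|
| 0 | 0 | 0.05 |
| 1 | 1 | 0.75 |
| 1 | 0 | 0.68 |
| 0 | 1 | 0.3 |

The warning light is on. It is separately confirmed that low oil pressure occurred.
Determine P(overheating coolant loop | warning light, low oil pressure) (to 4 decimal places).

Weight on overheating coolant loop=true, given the evidence: 0.75×0.483 = 0.362250
The normalizing constant is 0.3×0.517 + 0.75×0.483 = 0.517350
Posterior = 0.362250 / 0.517350 ≈ 0.7002

P(overheating coolant loop | warning light, low oil pressure) ≈ 0.7002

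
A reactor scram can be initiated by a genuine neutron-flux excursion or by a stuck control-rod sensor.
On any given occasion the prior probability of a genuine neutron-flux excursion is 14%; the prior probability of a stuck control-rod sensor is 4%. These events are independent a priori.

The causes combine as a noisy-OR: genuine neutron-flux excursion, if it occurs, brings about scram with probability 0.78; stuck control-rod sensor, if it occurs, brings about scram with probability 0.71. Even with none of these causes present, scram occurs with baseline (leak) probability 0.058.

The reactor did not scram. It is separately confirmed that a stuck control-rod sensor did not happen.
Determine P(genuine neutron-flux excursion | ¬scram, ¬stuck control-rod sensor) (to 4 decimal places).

Under noisy-OR, P(scram | causes) = 1 − (1−0.058)·∏(1−qᵢ) over the active causes.
P(¬scram | ¬stuck control-rod sensor) = 0.942*0.86 + 0.20724*0.14 = 0.810120 + 0.029014 = 0.839134
Restricting to configurations with genuine neutron-flux excursion present: 0.20724*0.14 = 0.029014.
So P(genuine neutron-flux excursion | ¬scram, ¬stuck control-rod sensor) = 0.029014/0.839134 ≈ 0.0346.

P(genuine neutron-flux excursion | ¬scram, ¬stuck control-rod sensor) ≈ 0.0346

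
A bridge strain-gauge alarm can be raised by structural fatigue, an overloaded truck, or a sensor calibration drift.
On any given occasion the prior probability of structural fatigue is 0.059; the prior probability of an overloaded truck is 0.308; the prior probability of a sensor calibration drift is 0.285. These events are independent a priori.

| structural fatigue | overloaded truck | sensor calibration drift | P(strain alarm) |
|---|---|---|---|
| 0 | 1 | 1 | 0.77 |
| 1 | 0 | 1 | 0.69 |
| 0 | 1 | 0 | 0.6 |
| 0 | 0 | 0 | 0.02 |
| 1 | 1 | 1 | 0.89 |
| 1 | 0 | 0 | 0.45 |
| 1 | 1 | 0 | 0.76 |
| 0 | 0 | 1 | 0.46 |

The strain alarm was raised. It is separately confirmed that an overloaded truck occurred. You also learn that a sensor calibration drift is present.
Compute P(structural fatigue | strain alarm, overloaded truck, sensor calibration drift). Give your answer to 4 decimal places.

P(structural fatigue | strain alarm, overloaded truck, sensor calibration drift) ≈ 0.0676

P(strain alarm | overloaded truck, sensor calibration drift) = 0.77×0.941 + 0.89×0.059 = 0.724570 + 0.052510 = 0.777080
Restricting to configurations with structural fatigue present: 0.89×0.059 = 0.052510.
Hence the posterior is 0.052510/0.777080 ≈ 0.0676.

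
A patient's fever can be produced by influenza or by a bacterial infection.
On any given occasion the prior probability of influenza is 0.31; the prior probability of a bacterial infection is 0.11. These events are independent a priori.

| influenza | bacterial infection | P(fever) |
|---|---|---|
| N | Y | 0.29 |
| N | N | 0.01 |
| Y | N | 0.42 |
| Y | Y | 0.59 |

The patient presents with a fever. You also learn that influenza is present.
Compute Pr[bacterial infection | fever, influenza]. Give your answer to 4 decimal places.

Pr[bacterial infection | fever, influenza] ≈ 0.1479

P(fever | influenza) = 0.42·0.89 + 0.59·0.11 = 0.373800 + 0.064900 = 0.438700
The bacterial infection-present share is 0.59·0.11 = 0.064900.
Hence the posterior is 0.064900/0.438700 ≈ 0.1479.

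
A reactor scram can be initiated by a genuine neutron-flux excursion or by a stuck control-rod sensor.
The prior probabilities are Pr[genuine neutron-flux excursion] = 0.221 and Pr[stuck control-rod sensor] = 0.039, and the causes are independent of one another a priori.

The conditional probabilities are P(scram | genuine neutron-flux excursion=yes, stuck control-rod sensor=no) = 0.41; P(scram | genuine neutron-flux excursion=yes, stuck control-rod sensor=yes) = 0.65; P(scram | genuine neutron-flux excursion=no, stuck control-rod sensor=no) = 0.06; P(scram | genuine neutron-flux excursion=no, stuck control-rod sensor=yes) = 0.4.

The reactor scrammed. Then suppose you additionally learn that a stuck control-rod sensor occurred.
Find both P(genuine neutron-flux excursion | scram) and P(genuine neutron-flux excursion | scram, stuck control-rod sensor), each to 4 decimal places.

P(genuine neutron-flux excursion | scram) ≈ 0.6189; P(genuine neutron-flux excursion | scram, stuck control-rod sensor) ≈ 0.3155

Enumerate the 4 (genuine neutron-flux excursion, stuck control-rod sensor) configurations and weight by the priors:
  P(scram) = 0.06×0.779×0.961 + 0.4×0.779×0.039 + 0.41×0.221×0.961 + 0.65×0.221×0.039
        = 0.044917 + 0.012152 + 0.087076 + 0.005602 = 0.149747
The terms with genuine neutron-flux excursion present sum to 0.092678, so
  P(genuine neutron-flux excursion | scram) = 0.092678 / 0.149747 ≈ 0.6189

With the extra evidence:
Enumerate both values of genuine neutron-flux excursion and weight by the priors:
  P(scram | stuck control-rod sensor) = 0.4·0.779 + 0.65·0.221
        = 0.311600 + 0.143650 = 0.455250
Configurations with genuine neutron-flux excursion contribute 0.143650, so
  P(genuine neutron-flux excursion | scram, stuck control-rod sensor) = 0.143650 / 0.455250 ≈ 0.3155
This is intercausal reasoning (explaining away): once stuck control-rod sensor accounts for the scram, genuine neutron-flux excursion becomes less likely.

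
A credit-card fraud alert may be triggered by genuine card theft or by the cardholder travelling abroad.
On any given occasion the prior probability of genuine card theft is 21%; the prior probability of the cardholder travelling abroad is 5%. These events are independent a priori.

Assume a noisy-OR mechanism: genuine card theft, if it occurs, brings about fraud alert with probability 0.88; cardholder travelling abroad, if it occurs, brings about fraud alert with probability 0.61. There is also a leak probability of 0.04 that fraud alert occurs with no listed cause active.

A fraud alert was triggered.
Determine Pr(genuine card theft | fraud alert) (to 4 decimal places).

Pr(genuine card theft | fraud alert) ≈ 0.7732

Under noisy-OR, P(fraud alert | causes) = 1 − (1−0.04)·∏(1−qᵢ) over the active causes.
By total probability over the 4 (genuine card theft, cardholder travelling abroad) configurations:
  P(fraud alert) = 0.04*0.79*0.95 + 0.6256*0.79*0.05 + 0.8848*0.21*0.95 + 0.955072*0.21*0.05
        = 0.030020 + 0.024711 + 0.176518 + 0.010028 = 0.241277
Configurations with genuine card theft contribute 0.186546, so
  P(genuine card theft | fraud alert) = 0.186546 / 0.241277 ≈ 0.7732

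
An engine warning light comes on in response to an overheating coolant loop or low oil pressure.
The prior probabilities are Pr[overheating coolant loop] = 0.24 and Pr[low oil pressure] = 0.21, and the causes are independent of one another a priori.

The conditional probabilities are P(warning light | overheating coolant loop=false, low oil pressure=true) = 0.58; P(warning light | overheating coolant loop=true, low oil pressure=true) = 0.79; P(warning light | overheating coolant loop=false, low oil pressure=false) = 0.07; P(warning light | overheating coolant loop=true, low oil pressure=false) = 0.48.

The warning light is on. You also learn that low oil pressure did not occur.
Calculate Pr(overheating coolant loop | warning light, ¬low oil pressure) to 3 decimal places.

Enumerate both values of overheating coolant loop and weight by the priors:
  P(warning light | ¬low oil pressure) = 0.07×0.76 + 0.48×0.24
        = 0.053200 + 0.115200 = 0.168400
Configurations with overheating coolant loop contribute 0.115200, so
  P(overheating coolant loop | warning light, ¬low oil pressure) = 0.115200 / 0.168400 ≈ 0.684

Pr(overheating coolant loop | warning light, ¬low oil pressure) ≈ 0.684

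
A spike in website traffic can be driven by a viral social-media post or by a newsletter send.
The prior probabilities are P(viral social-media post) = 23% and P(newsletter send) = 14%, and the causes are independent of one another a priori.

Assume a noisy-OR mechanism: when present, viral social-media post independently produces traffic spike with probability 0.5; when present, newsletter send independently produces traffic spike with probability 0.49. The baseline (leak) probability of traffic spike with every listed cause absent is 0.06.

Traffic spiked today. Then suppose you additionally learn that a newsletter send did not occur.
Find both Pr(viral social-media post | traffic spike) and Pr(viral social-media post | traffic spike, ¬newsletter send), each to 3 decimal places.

Under noisy-OR, P(traffic spike | causes) = 1 − (1−0.06)·∏(1−qᵢ) over the active causes.
P(traffic spike) = 0.06*0.77*0.86 + 0.5206*0.77*0.14 + 0.53*0.23*0.86 + 0.7603*0.23*0.14 = 0.039732 + 0.056121 + 0.104834 + 0.024482 = 0.225169
Restricting to configurations with viral social-media post present: 0.104834 + 0.024482 = 0.129316.
Hence the posterior is 0.129316/0.225169 ≈ 0.574.

With the extra evidence:
Numerator (weight on configurations with viral social-media post): 0.53*0.23 = 0.121900
The normalizing constant is 0.06*0.77 + 0.53*0.23 = 0.168100
Posterior = 0.121900 / 0.168100 ≈ 0.725
Ruling out newsletter send raises the posterior on viral social-media post — the flip side of explaining away.

Pr(viral social-media post | traffic spike) ≈ 0.574; Pr(viral social-media post | traffic spike, ¬newsletter send) ≈ 0.725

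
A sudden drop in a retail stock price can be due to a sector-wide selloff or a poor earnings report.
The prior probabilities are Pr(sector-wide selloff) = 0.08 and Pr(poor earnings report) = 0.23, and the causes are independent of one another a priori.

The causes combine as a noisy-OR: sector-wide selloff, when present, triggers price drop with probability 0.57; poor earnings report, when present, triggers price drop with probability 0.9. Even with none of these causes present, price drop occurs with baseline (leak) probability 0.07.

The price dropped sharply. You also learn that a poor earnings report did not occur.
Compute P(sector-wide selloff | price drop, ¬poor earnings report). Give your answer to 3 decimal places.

P(sector-wide selloff | price drop, ¬poor earnings report) ≈ 0.427

Under noisy-OR, P(price drop | causes) = 1 − (1−0.07)·∏(1−qᵢ) over the active causes.
Sum P(price drop|·) weighted by the priors over both values of sector-wide selloff:
  P(price drop | ¬poor earnings report) = 0.07×0.92 + 0.6001×0.08
        = 0.064400 + 0.048008 = 0.112408
The terms with sector-wide selloff present sum to 0.048008, so
  P(sector-wide selloff | price drop, ¬poor earnings report) = 0.048008 / 0.112408 ≈ 0.427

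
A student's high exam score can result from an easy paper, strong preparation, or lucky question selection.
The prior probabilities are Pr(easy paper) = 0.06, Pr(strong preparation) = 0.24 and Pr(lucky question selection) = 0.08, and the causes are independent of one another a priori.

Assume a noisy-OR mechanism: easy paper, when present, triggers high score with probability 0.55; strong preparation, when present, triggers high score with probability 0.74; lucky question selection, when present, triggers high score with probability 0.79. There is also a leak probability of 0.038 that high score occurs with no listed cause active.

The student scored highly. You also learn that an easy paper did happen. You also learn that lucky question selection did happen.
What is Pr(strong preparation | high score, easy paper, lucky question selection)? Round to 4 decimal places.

Under noisy-OR, P(high score | causes) = 1 − (1−0.038)·∏(1−qᵢ) over the active causes.
P(high score | easy paper, lucky question selection) = 0.909091×0.76 + 0.976364×0.24 = 0.690909 + 0.234327 = 0.925236
The strong preparation-present share is 0.976364×0.24 = 0.234327.
So P(strong preparation | high score, easy paper, lucky question selection) = 0.234327/0.925236 ≈ 0.2533.

Pr(strong preparation | high score, easy paper, lucky question selection) ≈ 0.2533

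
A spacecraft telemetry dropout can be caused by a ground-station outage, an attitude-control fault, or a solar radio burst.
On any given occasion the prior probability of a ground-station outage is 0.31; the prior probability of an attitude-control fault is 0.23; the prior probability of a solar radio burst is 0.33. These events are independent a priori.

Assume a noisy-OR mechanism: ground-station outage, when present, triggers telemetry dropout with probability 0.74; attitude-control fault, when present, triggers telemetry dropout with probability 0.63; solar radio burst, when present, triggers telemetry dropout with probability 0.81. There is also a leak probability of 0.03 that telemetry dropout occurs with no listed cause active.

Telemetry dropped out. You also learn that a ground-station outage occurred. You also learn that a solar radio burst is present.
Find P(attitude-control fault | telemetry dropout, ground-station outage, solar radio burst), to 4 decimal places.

P(attitude-control fault | telemetry dropout, ground-station outage, solar radio burst) ≈ 0.2356

Under noisy-OR, P(telemetry dropout | causes) = 1 − (1−0.03)·∏(1−qᵢ) over the active causes.
For the numerator, keep only attitude-control fault=true terms: 0.98227·0.23 = 0.225922
The normalizing constant is 0.952082·0.77 + 0.98227·0.23 = 0.959025
P(attitude-control fault | telemetry dropout, ground-station outage, solar radio burst) = 0.225922/0.959025 ≈ 0.2356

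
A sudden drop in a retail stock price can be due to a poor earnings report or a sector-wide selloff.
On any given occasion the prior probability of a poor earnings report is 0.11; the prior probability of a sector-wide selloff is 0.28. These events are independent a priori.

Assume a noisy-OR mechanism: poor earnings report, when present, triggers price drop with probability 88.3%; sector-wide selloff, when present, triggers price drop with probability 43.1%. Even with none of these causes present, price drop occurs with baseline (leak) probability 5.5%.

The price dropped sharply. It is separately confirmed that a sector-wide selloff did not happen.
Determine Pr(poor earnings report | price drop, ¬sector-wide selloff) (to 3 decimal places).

Under noisy-OR, P(price drop | causes) = 1 − (1−0.055)·∏(1−qᵢ) over the active causes.
Sum P(price drop|·) weighted by the priors over both values of poor earnings report:
  P(price drop | ¬sector-wide selloff) = 0.055·0.89 + 0.889435·0.11
        = 0.048950 + 0.097838 = 0.146788
Configurations with poor earnings report contribute 0.097838, so
  P(poor earnings report | price drop, ¬sector-wide selloff) = 0.097838 / 0.146788 ≈ 0.667

Pr(poor earnings report | price drop, ¬sector-wide selloff) ≈ 0.667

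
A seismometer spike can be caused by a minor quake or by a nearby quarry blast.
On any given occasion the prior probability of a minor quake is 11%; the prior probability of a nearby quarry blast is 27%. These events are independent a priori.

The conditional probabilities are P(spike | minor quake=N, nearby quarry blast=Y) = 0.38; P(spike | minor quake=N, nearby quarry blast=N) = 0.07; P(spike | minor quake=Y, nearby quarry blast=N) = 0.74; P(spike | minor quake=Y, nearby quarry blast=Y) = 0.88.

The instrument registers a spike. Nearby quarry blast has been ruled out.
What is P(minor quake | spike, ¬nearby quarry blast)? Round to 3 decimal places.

Sum P(spike|·) weighted by the priors over both values of minor quake:
  P(spike | ¬nearby quarry blast) = 0.07·0.89 + 0.74·0.11
        = 0.062300 + 0.081400 = 0.143700
Keeping only the minor quake-present terms gives 0.081400, so
  P(minor quake | spike, ¬nearby quarry blast) = 0.081400 / 0.143700 ≈ 0.566

P(minor quake | spike, ¬nearby quarry blast) ≈ 0.566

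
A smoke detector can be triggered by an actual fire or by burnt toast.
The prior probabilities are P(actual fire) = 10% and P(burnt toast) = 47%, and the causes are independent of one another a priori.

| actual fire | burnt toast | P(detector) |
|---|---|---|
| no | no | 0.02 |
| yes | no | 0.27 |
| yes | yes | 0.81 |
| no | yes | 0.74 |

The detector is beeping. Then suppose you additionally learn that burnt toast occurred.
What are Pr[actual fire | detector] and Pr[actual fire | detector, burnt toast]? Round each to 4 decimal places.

Enumerate the 4 (actual fire, burnt toast) configurations and weight by the priors:
  P(detector) = 0.02*0.9*0.53 + 0.74*0.9*0.47 + 0.27*0.1*0.53 + 0.81*0.1*0.47
        = 0.009540 + 0.313020 + 0.014310 + 0.038070 = 0.374940
The terms with actual fire present sum to 0.052380, so
  P(actual fire | detector) = 0.052380 / 0.374940 ≈ 0.1397

Now also conditioning on burnt toast=true:
P(detector | burnt toast) = 0.74×0.9 + 0.81×0.1 = 0.666000 + 0.081000 = 0.747000
Restricting to configurations with actual fire present: 0.81×0.1 = 0.081000.
P(actual fire | detector, burnt toast) = 0.081000 / 0.747000 ≈ 0.1084
The drop from 0.1397 to 0.1084 is the explaining-away (discounting) effect.

Pr[actual fire | detector] ≈ 0.1397; Pr[actual fire | detector, burnt toast] ≈ 0.1084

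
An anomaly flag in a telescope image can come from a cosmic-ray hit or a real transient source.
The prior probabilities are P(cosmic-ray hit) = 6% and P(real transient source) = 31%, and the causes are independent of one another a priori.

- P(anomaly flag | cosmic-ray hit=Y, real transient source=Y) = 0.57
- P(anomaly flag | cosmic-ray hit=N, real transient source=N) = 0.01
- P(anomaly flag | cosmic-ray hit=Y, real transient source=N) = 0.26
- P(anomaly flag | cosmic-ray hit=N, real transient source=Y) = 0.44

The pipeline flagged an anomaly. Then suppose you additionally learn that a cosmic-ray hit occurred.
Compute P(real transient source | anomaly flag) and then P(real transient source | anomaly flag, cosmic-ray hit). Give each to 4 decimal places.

P(anomaly flag) = 0.01×0.94×0.69 + 0.44×0.94×0.31 + 0.26×0.06×0.69 + 0.57×0.06×0.31 = 0.006486 + 0.128216 + 0.010764 + 0.010602 = 0.156068
Of this, 0.138818 comes from 0.128216 + 0.010602 (the real transient source=true cases).
P(real transient source | anomaly flag) = 0.138818 / 0.156068 ≈ 0.8895

Now also conditioning on cosmic-ray hit=true:
P(anomaly flag | cosmic-ray hit) = 0.26·0.69 + 0.57·0.31 = 0.179400 + 0.176700 = 0.356100
Of this, 0.176700 comes from 0.57·0.31 (the real transient source=true cases).
So P(real transient source | anomaly flag, cosmic-ray hit) = 0.176700/0.356100 ≈ 0.4962.
This is intercausal reasoning (explaining away): once cosmic-ray hit accounts for the anomaly flag, real transient source becomes less likely.

P(real transient source | anomaly flag) ≈ 0.8895; P(real transient source | anomaly flag, cosmic-ray hit) ≈ 0.4962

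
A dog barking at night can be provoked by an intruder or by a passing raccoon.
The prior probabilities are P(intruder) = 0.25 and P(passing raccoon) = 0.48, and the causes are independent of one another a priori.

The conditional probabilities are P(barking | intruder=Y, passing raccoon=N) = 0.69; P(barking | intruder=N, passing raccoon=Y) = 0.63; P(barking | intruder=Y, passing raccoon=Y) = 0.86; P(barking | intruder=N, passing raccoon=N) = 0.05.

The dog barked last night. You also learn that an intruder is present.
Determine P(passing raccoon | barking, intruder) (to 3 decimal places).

Enumerate both values of passing raccoon and weight by the priors:
  P(barking | intruder) = 0.69×0.52 + 0.86×0.48
        = 0.358800 + 0.412800 = 0.771600
Keeping only the passing raccoon-present terms gives 0.412800, so
  P(passing raccoon | barking, intruder) = 0.412800 / 0.771600 ≈ 0.535

P(passing raccoon | barking, intruder) ≈ 0.535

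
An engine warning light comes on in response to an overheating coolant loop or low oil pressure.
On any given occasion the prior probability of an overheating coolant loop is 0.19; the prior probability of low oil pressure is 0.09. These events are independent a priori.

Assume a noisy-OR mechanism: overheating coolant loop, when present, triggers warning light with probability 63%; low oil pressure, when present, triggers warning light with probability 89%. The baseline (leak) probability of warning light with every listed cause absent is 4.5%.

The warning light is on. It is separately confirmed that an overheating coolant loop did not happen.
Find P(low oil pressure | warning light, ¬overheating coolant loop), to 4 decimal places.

Under noisy-OR, P(warning light | causes) = 1 − (1−0.045)·∏(1−qᵢ) over the active causes.
P(warning light | ¬overheating coolant loop) = 0.045·0.91 + 0.89495·0.09 = 0.040950 + 0.080546 = 0.121496
Restricting to configurations with low oil pressure present: 0.89495·0.09 = 0.080546.
Hence the posterior is 0.080546/0.121496 ≈ 0.6630.

P(low oil pressure | warning light, ¬overheating coolant loop) ≈ 0.6630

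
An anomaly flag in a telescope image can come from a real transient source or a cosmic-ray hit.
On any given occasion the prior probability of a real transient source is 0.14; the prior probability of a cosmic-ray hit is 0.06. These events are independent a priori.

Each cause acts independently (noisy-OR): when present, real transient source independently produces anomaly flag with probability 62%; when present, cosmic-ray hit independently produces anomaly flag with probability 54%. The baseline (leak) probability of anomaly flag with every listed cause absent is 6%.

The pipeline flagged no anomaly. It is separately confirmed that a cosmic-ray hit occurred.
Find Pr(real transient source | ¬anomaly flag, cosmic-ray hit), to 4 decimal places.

Pr(real transient source | ¬anomaly flag, cosmic-ray hit) ≈ 0.0583

Under noisy-OR, P(anomaly flag | causes) = 1 − (1−0.06)·∏(1−qᵢ) over the active causes.
P(¬anomaly flag | cosmic-ray hit) = 0.4324×0.86 + 0.164312×0.14 = 0.371864 + 0.023004 = 0.394868
Of this, 0.023004 comes from 0.164312×0.14 (the real transient source=true cases).
Hence the posterior is 0.023004/0.394868 ≈ 0.0583.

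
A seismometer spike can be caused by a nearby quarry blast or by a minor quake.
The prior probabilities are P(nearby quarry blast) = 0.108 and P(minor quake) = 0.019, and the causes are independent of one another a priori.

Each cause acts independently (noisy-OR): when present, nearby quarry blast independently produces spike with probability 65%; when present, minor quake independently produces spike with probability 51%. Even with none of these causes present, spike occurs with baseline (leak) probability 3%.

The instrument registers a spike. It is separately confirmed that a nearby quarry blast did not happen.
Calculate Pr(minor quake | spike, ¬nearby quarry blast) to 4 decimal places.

Pr(minor quake | spike, ¬nearby quarry blast) ≈ 0.2530

Under noisy-OR, P(spike | causes) = 1 − (1−0.03)·∏(1−qᵢ) over the active causes.
Enumerate both values of minor quake and weight by the priors:
  P(spike | ¬nearby quarry blast) = 0.03·0.981 + 0.5247·0.019
        = 0.029430 + 0.009969 = 0.039399
Configurations with minor quake contribute 0.009969, so
  P(minor quake | spike, ¬nearby quarry blast) = 0.009969 / 0.039399 ≈ 0.2530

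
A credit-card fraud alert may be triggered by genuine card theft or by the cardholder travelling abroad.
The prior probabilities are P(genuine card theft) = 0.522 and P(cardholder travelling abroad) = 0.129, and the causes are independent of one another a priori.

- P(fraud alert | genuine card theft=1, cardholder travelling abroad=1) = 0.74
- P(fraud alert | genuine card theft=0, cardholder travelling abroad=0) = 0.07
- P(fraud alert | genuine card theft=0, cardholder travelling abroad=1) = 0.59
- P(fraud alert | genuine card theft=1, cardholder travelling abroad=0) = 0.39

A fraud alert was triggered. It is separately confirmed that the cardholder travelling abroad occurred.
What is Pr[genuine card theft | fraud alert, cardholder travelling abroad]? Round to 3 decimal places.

P(fraud alert | cardholder travelling abroad) = 0.59*0.478 + 0.74*0.522 = 0.282020 + 0.386280 = 0.668300
The genuine card theft-present share is 0.74*0.522 = 0.386280.
P(genuine card theft | fraud alert, cardholder travelling abroad) = 0.386280 / 0.668300 ≈ 0.578

Pr[genuine card theft | fraud alert, cardholder travelling abroad] ≈ 0.578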